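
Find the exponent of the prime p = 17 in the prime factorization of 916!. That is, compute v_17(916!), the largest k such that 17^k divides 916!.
v_17(916!) = 56

Legendre's formula: v_p(n!) = Σ_{k ≥ 1} ⌊n / p^k⌋. For p = 17, n = 916, the terms are:
  ⌊916/17^1⌋ = ⌊916/17⌋ = 53
  ⌊916/17^2⌋ = ⌊916/289⌋ = 3
(the next term ⌊916/17^3⌋ = 0, terminating the sum). Summing: v_17(916!) = 53 + 3 = 56.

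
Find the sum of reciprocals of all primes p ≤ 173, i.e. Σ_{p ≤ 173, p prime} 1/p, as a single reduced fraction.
Σ 1/p = 319420215161551700804173656907103406301944826032199624513259054823197/166589903787325219380851695350896256250980509594874862046961683989710

π(173) = 40, so the primes ≤ 173 are [2, 3, 5, 7, 11, 13, 17, 19, 23, 29, 31, 37, 41, 43, 47, 53, 59, 61, 67, 71, 73, 79, 83, 89, 97, 101, 103, 107, 109, 113, 127, 131, 137, 139, 149, 151, 157, 163, 167, 173]. Summing 1/p over these primes: 319420215161551700804173656907103406301944826032199624513259054823197/166589903787325219380851695350896256250980509594874862046961683989710 ≈ 1.9174. Mertens estimate ln ln(173) + 0.2615 ≈ 1.9011.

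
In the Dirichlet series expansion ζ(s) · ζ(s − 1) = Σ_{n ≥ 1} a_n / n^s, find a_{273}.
σ(273) = 448

In the product (Σ m^0/m^s)(Σ k / k^s) = Σ (Σ_{d | n} d) / n^s, the coefficient of 1/n^s is σ(n) = Σ_{d | n} d. For n = 273, divisors are [1, 3, 7, 13, 21, 39, 91, 273]; summing: σ(273) = 448.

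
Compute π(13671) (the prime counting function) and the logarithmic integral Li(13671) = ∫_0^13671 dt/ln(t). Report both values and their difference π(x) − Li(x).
π(13671) = 1614;  Li(13671) ≈ 1637.75;  π(x) − Li(x) ≈ -23.75.

Direct count of primes ≤ 13671 gives π(13671) = 1614. Numerical evaluation of the logarithmic integral gives Li(13671) ≈ 1637.75. The difference π(x) − Li(x) ≈ -23.75 is typically negative for small/moderate x (Li(x) overestimates), though Littlewood's theorem shows this sign changes infinitely often.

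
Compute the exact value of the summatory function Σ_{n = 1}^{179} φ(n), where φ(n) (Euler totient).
Σ_{n ≤ 179} φ(n) = 9832

Compute φ(n) for each 1 ≤ n ≤ 179: φ(1) = 1, φ(2) = 1, φ(3) = 2, φ(4) = 2, φ(5) = 4, φ(6) = 2, φ(7) = 6, φ(8) = 4, φ(9) = 6, φ(10) = 4, φ(11) = 10, φ(12) = 4, φ(13) = 12, φ(14) = 6, φ(15) = 8, φ(16) = 8, φ(17) = 16, φ(18) = 6, φ(19) = 18, φ(20) = 8, φ(21) = 12, φ(22) = 10, φ(23) = 22, φ(24) = 8, φ(25) = 20, φ(26) = 12, φ(27) = 18, φ(28) = 12, φ(29) = 28, φ(30) = 8, φ(31) = 30, φ(32) = 16, φ(33) = 20, φ(34) = 16, φ(35) = 24, φ(36) = 12, φ(37) = 36, φ(38) = 18, φ(39) = 24, φ(40) = 16, φ(41) = 40, φ(42) = 12, φ(43) = 42, φ(44) = 20, φ(45) = 24, φ(46) = 22, φ(47) = 46, φ(48) = 16, φ(49) = 42, φ(50) = 20, φ(51) = 32, φ(52) = 24, φ(53) = 52, φ(54) = 18, φ(55) = 40, φ(56) = 24, φ(57) = 36, φ(58) = 28, φ(59) = 58, φ(60) = 16, φ(61) = 60, φ(62) = 30, φ(63) = 36, φ(64) = 32, φ(65) = 48, φ(66) = 20, φ(67) = 66, φ(68) = 32, φ(69) = 44, φ(70) = 24, φ(71) = 70, φ(72) = 24, φ(73) = 72, φ(74) = 36, φ(75) = 40, φ(76) = 36, φ(77) = 60, φ(78) = 24, φ(79) = 78, φ(80) = 32, φ(81) = 54, φ(82) = 40, φ(83) = 82, φ(84) = 24, φ(85) = 64, φ(86) = 42, φ(87) = 56, φ(88) = 40, φ(89) = 88, φ(90) = 24, φ(91) = 72, φ(92) = 44, φ(93) = 60, φ(94) = 46, φ(95) = 72, φ(96) = 32, φ(97) = 96, φ(98) = 42, φ(99) = 60, φ(100) = 40, φ(101) = 100, φ(102) = 32, φ(103) = 102, φ(104) = 48, φ(105) = 48, φ(106) = 52, φ(107) = 106, φ(108) = 36, φ(109) = 108, φ(110) = 40, φ(111) = 72, φ(112) = 48, φ(113) = 112, φ(114) = 36, φ(115) = 88, φ(116) = 56, φ(117) = 72, φ(118) = 58, φ(119) = 96, φ(120) = 32, φ(121) = 110, φ(122) = 60, φ(123) = 80, φ(124) = 60, φ(125) = 100, φ(126) = 36, φ(127) = 126, φ(128) = 64, φ(129) = 84, φ(130) = 48, φ(131) = 130, φ(132) = 40, φ(133) = 108, φ(134) = 66, φ(135) = 72, φ(136) = 64, φ(137) = 136, φ(138) = 44, φ(139) = 138, φ(140) = 48, φ(141) = 92, φ(142) = 70, φ(143) = 120, φ(144) = 48, φ(145) = 112, φ(146) = 72, φ(147) = 84, φ(148) = 72, φ(149) = 148, φ(150) = 40, φ(151) = 150, φ(152) = 72, φ(153) = 96, φ(154) = 60, φ(155) = 120, φ(156) = 48, φ(157) = 156, φ(158) = 78, φ(159) = 104, φ(160) = 64, φ(161) = 132, φ(162) = 54, φ(163) = 162, φ(164) = 80, φ(165) = 80, φ(166) = 82, φ(167) = 166, φ(168) = 48, φ(169) = 156, φ(170) = 64, φ(171) = 108, φ(172) = 84, φ(173) = 172, φ(174) = 56, φ(175) = 120, φ(176) = 80, φ(177) = 116, φ(178) = 88, φ(179) = 178. Summing all 179 values: 9832. (Average order: Σ_{n ≤ x} φ(n) ~ (3/π²) x². For x = 179, (3/π²)·179² ≈ 9739.30.)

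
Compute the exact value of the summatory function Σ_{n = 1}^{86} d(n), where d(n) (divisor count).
Σ_{n ≤ 86} d(n) = 399

Compute d(n) for each 1 ≤ n ≤ 86: d(1) = 1, d(2) = 2, d(3) = 2, d(4) = 3, d(5) = 2, d(6) = 4, d(7) = 2, d(8) = 4, d(9) = 3, d(10) = 4, d(11) = 2, d(12) = 6, d(13) = 2, d(14) = 4, d(15) = 4, d(16) = 5, d(17) = 2, d(18) = 6, d(19) = 2, d(20) = 6, d(21) = 4, d(22) = 4, d(23) = 2, d(24) = 8, d(25) = 3, d(26) = 4, d(27) = 4, d(28) = 6, d(29) = 2, d(30) = 8, d(31) = 2, d(32) = 6, d(33) = 4, d(34) = 4, d(35) = 4, d(36) = 9, d(37) = 2, d(38) = 4, d(39) = 4, d(40) = 8, d(41) = 2, d(42) = 8, d(43) = 2, d(44) = 6, d(45) = 6, d(46) = 4, d(47) = 2, d(48) = 10, d(49) = 3, d(50) = 6, d(51) = 4, d(52) = 6, d(53) = 2, d(54) = 8, d(55) = 4, d(56) = 8, d(57) = 4, d(58) = 4, d(59) = 2, d(60) = 12, d(61) = 2, d(62) = 4, d(63) = 6, d(64) = 7, d(65) = 4, d(66) = 8, d(67) = 2, d(68) = 6, d(69) = 4, d(70) = 8, d(71) = 2, d(72) = 12, d(73) = 2, d(74) = 4, d(75) = 6, d(76) = 6, d(77) = 4, d(78) = 8, d(79) = 2, d(80) = 10, d(81) = 5, d(82) = 4, d(83) = 2, d(84) = 12, d(85) = 4, d(86) = 4. Summing all 86 values: 399. (Dirichlet's divisor formula: Σ_{n ≤ x} d(n) = x ln(x) + (2γ − 1) x + O(√x). For x = 86, the asymptotic estimate is ≈ 396.35.)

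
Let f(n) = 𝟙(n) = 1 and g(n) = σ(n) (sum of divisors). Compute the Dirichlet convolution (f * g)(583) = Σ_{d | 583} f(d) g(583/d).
(𝟙 * σ)(583) = 715

Divisors of 583: [1, 11, 53, 583]. For each d | 583:
  d = 1: 𝟙(1) · σ(583/1) = 1 · 648 = 648
  d = 11: 𝟙(11) · σ(583/11) = 1 · 54 = 54
  d = 53: 𝟙(53) · σ(583/53) = 1 · 12 = 12
  d = 583: 𝟙(583) · σ(583/583) = 1 · 1 = 1
Summing: (𝟙 * σ)(583) = 648 + 54 + 12 + 1 = 715.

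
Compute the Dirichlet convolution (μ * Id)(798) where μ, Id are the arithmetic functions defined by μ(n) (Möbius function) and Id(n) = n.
(μ * Id)(798) = 216

Divisors of 798: [1, 2, 3, 6, 7, 14, 19, 21, 38, 42, 57, 114, 133, 266, 399, 798]. For each d | 798:
  d = 1: μ(1) · Id(798/1) = 1 · 798 = 798
  d = 2: μ(2) · Id(798/2) = -1 · 399 = -399
  d = 3: μ(3) · Id(798/3) = -1 · 266 = -266
  d = 6: μ(6) · Id(798/6) = 1 · 133 = 133
  d = 7: μ(7) · Id(798/7) = -1 · 114 = -114
  d = 14: μ(14) · Id(798/14) = 1 · 57 = 57
  d = 19: μ(19) · Id(798/19) = -1 · 42 = -42
  d = 21: μ(21) · Id(798/21) = 1 · 38 = 38
  d = 38: μ(38) · Id(798/38) = 1 · 21 = 21
  d = 42: μ(42) · Id(798/42) = -1 · 19 = -19
  d = 57: μ(57) · Id(798/57) = 1 · 14 = 14
  d = 114: μ(114) · Id(798/114) = -1 · 7 = -7
  d = 133: μ(133) · Id(798/133) = 1 · 6 = 6
  d = 266: μ(266) · Id(798/266) = -1 · 3 = -3
  d = 399: μ(399) · Id(798/399) = -1 · 2 = -2
  d = 798: μ(798) · Id(798/798) = 1 · 1 = 1
Summing: (μ * Id)(798) = 798 + -399 + -266 + 133 + -114 + 57 + -42 + 38 + 21 + -19 + 14 + -7 + 6 + -3 + -2 + 1 = 216.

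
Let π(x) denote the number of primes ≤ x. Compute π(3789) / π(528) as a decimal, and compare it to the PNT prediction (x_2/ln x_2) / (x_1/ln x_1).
π(3789)/π(528) = 526/99 ≈ 5.3131;  PNT prediction ≈ 5.4598.

π(528) = 99 and π(3789) = 526, so π(3789)/π(528) ≈ 5.3131. The PNT-predicted ratio is (3789/ln(3789)) / (528/ln(528)) ≈ 5.4598. The two agree to within a few percent, as expected.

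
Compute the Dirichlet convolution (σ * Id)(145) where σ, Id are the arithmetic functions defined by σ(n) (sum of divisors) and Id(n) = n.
(σ * Id)(145) = 649

Divisors of 145: [1, 5, 29, 145]. For each d | 145:
  d = 1: σ(1) · Id(145/1) = 1 · 145 = 145
  d = 5: σ(5) · Id(145/5) = 6 · 29 = 174
  d = 29: σ(29) · Id(145/29) = 30 · 5 = 150
  d = 145: σ(145) · Id(145/145) = 180 · 1 = 180
Summing: (σ * Id)(145) = 145 + 174 + 150 + 180 = 649.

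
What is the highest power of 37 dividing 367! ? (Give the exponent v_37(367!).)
v_37(367!) = 9

Legendre's formula: v_p(n!) = Σ_{k ≥ 1} ⌊n / p^k⌋. For p = 37, n = 367, the terms are:
  ⌊367/37^1⌋ = ⌊367/37⌋ = 9
(the next term ⌊367/37^2⌋ = 0, terminating the sum). Summing: v_37(367!) = 9 = 9.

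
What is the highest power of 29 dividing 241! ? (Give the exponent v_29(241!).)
v_29(241!) = 8

Legendre's formula: v_p(n!) = Σ_{k ≥ 1} ⌊n / p^k⌋. For p = 29, n = 241, the terms are:
  ⌊241/29^1⌋ = ⌊241/29⌋ = 8
(the next term ⌊241/29^2⌋ = 0, terminating the sum). Summing: v_29(241!) = 8 = 8.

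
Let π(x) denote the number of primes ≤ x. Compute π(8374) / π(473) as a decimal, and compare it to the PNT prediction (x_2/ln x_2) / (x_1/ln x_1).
π(8374)/π(473) = 1048/91 ≈ 11.5165;  PNT prediction ≈ 12.0715.

π(473) = 91 and π(8374) = 1048, so π(8374)/π(473) ≈ 11.5165. The PNT-predicted ratio is (8374/ln(8374)) / (473/ln(473)) ≈ 12.0715. The two agree to within a few percent, as expected.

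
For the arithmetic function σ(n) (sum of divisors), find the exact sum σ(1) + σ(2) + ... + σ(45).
Σ_{n ≤ 45} σ(n) = 1686

Compute σ(n) for each 1 ≤ n ≤ 45: σ(1) = 1, σ(2) = 3, σ(3) = 4, σ(4) = 7, σ(5) = 6, σ(6) = 12, σ(7) = 8, σ(8) = 15, σ(9) = 13, σ(10) = 18, σ(11) = 12, σ(12) = 28, σ(13) = 14, σ(14) = 24, σ(15) = 24, σ(16) = 31, σ(17) = 18, σ(18) = 39, σ(19) = 20, σ(20) = 42, σ(21) = 32, σ(22) = 36, σ(23) = 24, σ(24) = 60, σ(25) = 31, σ(26) = 42, σ(27) = 40, σ(28) = 56, σ(29) = 30, σ(30) = 72, σ(31) = 32, σ(32) = 63, σ(33) = 48, σ(34) = 54, σ(35) = 48, σ(36) = 91, σ(37) = 38, σ(38) = 60, σ(39) = 56, σ(40) = 90, σ(41) = 42, σ(42) = 96, σ(43) = 44, σ(44) = 84, σ(45) = 78. Summing all 45 values: 1686. (Average order: Σ_{n ≤ x} σ(n) ~ (π²/12) x². For x = 45, (π²/12)·45² ≈ 1665.50.)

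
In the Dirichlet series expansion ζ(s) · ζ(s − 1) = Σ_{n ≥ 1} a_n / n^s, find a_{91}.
σ(91) = 112

In the product (Σ m^0/m^s)(Σ k / k^s) = Σ (Σ_{d | n} d) / n^s, the coefficient of 1/n^s is σ(n) = Σ_{d | n} d. For n = 91, divisors are [1, 7, 13, 91]; summing: σ(91) = 112.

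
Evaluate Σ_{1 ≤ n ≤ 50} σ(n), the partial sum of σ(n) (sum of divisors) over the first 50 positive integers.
Σ_{n ≤ 50} σ(n) = 2080

Compute σ(n) for each 1 ≤ n ≤ 50: σ(1) = 1, σ(2) = 3, σ(3) = 4, σ(4) = 7, σ(5) = 6, σ(6) = 12, σ(7) = 8, σ(8) = 15, σ(9) = 13, σ(10) = 18, σ(11) = 12, σ(12) = 28, σ(13) = 14, σ(14) = 24, σ(15) = 24, σ(16) = 31, σ(17) = 18, σ(18) = 39, σ(19) = 20, σ(20) = 42, σ(21) = 32, σ(22) = 36, σ(23) = 24, σ(24) = 60, σ(25) = 31, σ(26) = 42, σ(27) = 40, σ(28) = 56, σ(29) = 30, σ(30) = 72, σ(31) = 32, σ(32) = 63, σ(33) = 48, σ(34) = 54, σ(35) = 48, σ(36) = 91, σ(37) = 38, σ(38) = 60, σ(39) = 56, σ(40) = 90, σ(41) = 42, σ(42) = 96, σ(43) = 44, σ(44) = 84, σ(45) = 78, σ(46) = 72, σ(47) = 48, σ(48) = 124, σ(49) = 57, σ(50) = 93. Summing all 50 values: 2080. (Average order: Σ_{n ≤ x} σ(n) ~ (π²/12) x². For x = 50, (π²/12)·50² ≈ 2056.17.)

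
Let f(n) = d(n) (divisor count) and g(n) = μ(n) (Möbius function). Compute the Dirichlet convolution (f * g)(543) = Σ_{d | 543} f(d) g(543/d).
(d * μ)(543) = 1

Divisors of 543: [1, 3, 181, 543]. For each d | 543:
  d = 1: d(1) · μ(543/1) = 1 · 1 = 1
  d = 3: d(3) · μ(543/3) = 2 · -1 = -2
  d = 181: d(181) · μ(543/181) = 2 · -1 = -2
  d = 543: d(543) · μ(543/543) = 4 · 1 = 4
Summing: (d * μ)(543) = 1 + -2 + -2 + 4 = 1.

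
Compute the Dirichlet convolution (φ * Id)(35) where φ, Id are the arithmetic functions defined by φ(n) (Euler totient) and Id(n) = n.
(φ * Id)(35) = 117

Divisors of 35: [1, 5, 7, 35]. For each d | 35:
  d = 1: φ(1) · Id(35/1) = 1 · 35 = 35
  d = 5: φ(5) · Id(35/5) = 4 · 7 = 28
  d = 7: φ(7) · Id(35/7) = 6 · 5 = 30
  d = 35: φ(35) · Id(35/35) = 24 · 1 = 24
Summing: (φ * Id)(35) = 35 + 28 + 30 + 24 = 117.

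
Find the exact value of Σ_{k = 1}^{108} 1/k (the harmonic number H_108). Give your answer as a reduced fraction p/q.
H_108 = 81704399374878842092679986459517574603754626787/15521442759214556458772607587176753329489754560

Direct summation: H_108 = 1 + 1/2 + ... + 1/108. The least common denominator is lcm(1, ..., 108) = 77607213796072782293863037935883766647448772800; over this denominator the numerator is 77607213796072782293863037935883766647448772800 + 38803606898036391146931518967941883323724386400 + 25869071265357594097954345978627922215816257600 + 19401803449018195573465759483970941661862193200 + 15521442759214556458772607587176753329489754560 + 12934535632678797048977172989313961107908128800 + 11086744828010397470551862562269109521064110400 + 9700901724509097786732879741985470830931096600 + 8623023755119198032651448659542640738605419200 + 7760721379607278229386303793588376664744877280 + 7055201254188434753987548903262160604313524800 + 6467267816339398524488586494656980553954064400 + 5969785676620983253374079841221828203649905600 + 5543372414005198735275931281134554760532055200 + 5173814253071518819590869195725584443163251520 + 4850450862254548893366439870992735415465548300 + 4565130223298398958462531643287280391026398400 + 4311511877559599016325724329771320369302709600 + 4084590199793304331255949365046514034076251200 + 3880360689803639114693151896794188332372438640 + 3695581609336799156850620854089703173688036800 + 3527600627094217376993774451631080302156762400 + 3374226686785773143211436431994946375976033600 + 3233633908169699262244293247328490276977032200 + 3104288551842911291754521517435350665897950912 + 2984892838310491626687039920610914101824952800 + 2874341251706399344217149553180880246201806400 + 2771686207002599367637965640567277380266027600 + 2676110820554233872202173721927026436118923200 + 2586907126535759409795434597862792221581625760 + 2503458509550734912705259288254315053143508800 + 2425225431127274446683219935496367707732774150 + 2351733751396144917995849634420720201437841600 + 2282565111649199479231265821643640195513199200 + 2217348965602079494110372512453821904212822080 + 2155755938779799508162862164885660184651354800 + 2097492264758723845780082106375236936417534400 + 2042295099896652165627974682523257017038125600 + 1989928558873661084458026613740609401216635200 + 1940180344901819557346575948397094166186219320 + 1892858873074945909606415559411799186523140800 + 1847790804668399578425310427044851586844018400 + 1804818925490064704508442742694971317382529600 + 1763800313547108688496887225815540151078381200 + 1724604751023839606530289731908528147721083840 + 1687113343392886571605718215997473187988016800 + 1651217314810059197741766764593271630796782400 + 1616816954084849631122146623664245138488516100 + 1583820689715771067221694651752729931580587200 + 1552144275921455645877260758717675332948975456 + 1521710074432799652820843881095760130342132800 + 1492446419155245813343519960305457050912476400 + 1464287052756090231959679961054410691461297600 + 1437170625853199672108574776590440123100903200 + 1411040250837686950797509780652432120862704960 + 1385843103501299683818982820283638690133013800 + 1361530066597768110418649788348838011358750400 + 1338055410277116936101086860963513218059461600 + 1315376505018182750743441320947182485549979200 + 1293453563267879704897717298931396110790812880 + 1272249406492996431046935048129242076187684800 + 1251729254775367456352629644127157526571754400 + 1231860536445599718950206951363234391229345600 + 1212612715563637223341609967748183853866387075 + 1193957135324196650674815968244365640729981120 + 1175866875698072458997924817210360100718920800 + 1158316623821981825281537879640056218618638400 + 1141282555824599739615632910821820097756599600 + 1124742228928591047737145477331648791992011200 + 1108674482801039747055186256226910952106411040 + 1093059349240461722448775182195546009118996800 + 1077877969389899754081431082442830092325677400 + 1063112517754421675258397779943613241745873600 + 1048746132379361922890041053187618468208767200 + 1034762850614303763918173839145116888632650304 + 1021147549948326082813987341261628508519062800 + 1007885893455490679141078414751737229187646400 + 994964279436830542229013306870304700608317600 + 982369794886997244226114404251693248701883200 + 970090172450909778673287974198547083093109660 + 958113750568799781405716517726960082067268800 + 946429436537472954803207779705899593261570400 + 935026672241840750528470336576912851174081600 + 923895402334199789212655213522425793422009200 + 913026044659679791692506328657456078205279680 + 902409462745032352254221371347485658691264800 + 892036940184744624067391240642342145372974400 + 881900156773554344248443612907770075539190600 + 871991166248008789818685819504311984802795200 + 862302375511919803265144865954264073860541920 + 852826525231569036196297120174546886235700800 + 843556671696443285802859107998736593994008400 + 834486169850244970901753096084771684381169600 + 825608657405029598870883382296635815398391200 + 816918039958660866251189873009302806815250240 + 808408477042424815561073311832122569244258050 + 800074369031678167977969463256533676777822400 + 791910344857885533610847325876364965790293600 + 783911250465381639331949878140240067145947200 + 776072137960727822938630379358837666474487728 + 768388255406661210830327108276076897499492800 + 760855037216399826410421940547880065171066400 + 753468095107502740717116873163920064538337600 + 746223209577622906671759980152728525456238200 + 739116321867359831370124170817940634737607360 + 732143526378045115979839980527205345730648800 + 725301063514698899942645214354053893901390400 + 718585312926599836054287388295220061550451600 = 408521996874394210463399932297587873018773133935, so H_108 = 408521996874394210463399932297587873018773133935/77607213796072782293863037935883766647448772800; reducing by gcd(408521996874394210463399932297587873018773133935, 77607213796072782293863037935883766647448772800) = 5 gives 81704399374878842092679986459517574603754626787/15521442759214556458772607587176753329489754560 ≈ 5.26397. (The PNT-adjacent estimate ln(108) + γ ≈ 5.25935 matches within O(1/n).)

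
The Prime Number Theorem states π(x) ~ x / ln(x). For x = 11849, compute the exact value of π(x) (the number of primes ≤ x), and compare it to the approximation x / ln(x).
π(11849) = 1421;  x/ln(x) ≈ 1263.22;  relative error ≈ 11.10%.

Directly count primes up to 11849: π(11849) = 1421. The PNT approximation gives 11849/ln(11849) ≈ 11849/9.38000 ≈ 1263.22. Relative error (π(x) − x/ln(x)) / π(x) ≈ 11.10%; the approximation is known to undercount slightly (Li(x) is a better estimate).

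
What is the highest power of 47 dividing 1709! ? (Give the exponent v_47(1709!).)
v_47(1709!) = 36

Legendre's formula: v_p(n!) = Σ_{k ≥ 1} ⌊n / p^k⌋. For p = 47, n = 1709, the terms are:
  ⌊1709/47^1⌋ = ⌊1709/47⌋ = 36
(the next term ⌊1709/47^2⌋ = 0, terminating the sum). Summing: v_47(1709!) = 36 = 36.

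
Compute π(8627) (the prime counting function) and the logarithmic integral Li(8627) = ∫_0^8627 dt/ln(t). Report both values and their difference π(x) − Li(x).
π(8627) = 1074;  Li(8627) ≈ 1095.89;  π(x) − Li(x) ≈ -21.89.

Direct count of primes ≤ 8627 gives π(8627) = 1074. Numerical evaluation of the logarithmic integral gives Li(8627) ≈ 1095.89. The difference π(x) − Li(x) ≈ -21.89 is typically negative for small/moderate x (Li(x) overestimates), though Littlewood's theorem shows this sign changes infinitely often.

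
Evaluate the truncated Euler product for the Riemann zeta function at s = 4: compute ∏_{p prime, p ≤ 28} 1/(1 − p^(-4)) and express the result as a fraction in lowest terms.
∏ = 179711034607426083154393/166042662475294310400000

The primes p ≤ 28 are [2, 3, 5, 7, 11, 13, 17, 19, 23]. For each prime, (1 − 1/p^4)^(-1) = p^4 / (p^4 − 1). The product is (1 − 1/2^4)^(-1), (1 − 1/3^4)^(-1), (1 − 1/5^4)^(-1), (1 − 1/7^4)^(-1), (1 − 1/11^4)^(-1), (1 − 1/13^4)^(-1), (1 − 1/17^4)^(-1), (1 − 1/19^4)^(-1), (1 − 1/23^4)^(-1) = ∏ p^4 / (p^4 − 1) = 179711034607426083154393/166042662475294310400000.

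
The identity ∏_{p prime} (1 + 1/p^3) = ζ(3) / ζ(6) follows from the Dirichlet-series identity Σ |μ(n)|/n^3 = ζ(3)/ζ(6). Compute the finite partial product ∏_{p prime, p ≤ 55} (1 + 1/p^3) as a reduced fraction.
∏ = 1193284353855226596885466673602596175872/1009953283877483663098780766542609340885

The primes p ≤ 55 are [2, 3, 5, 7, 11, 13, 17, 19, 23, 29, 31, 37, 41, 43, 47, 53]. For each, (1 + 1/p^3) = (p^3 + 1)/p^3. Multiplying these fractions over p ∈ [2, 3, 5, 7, 11, 13, 17, 19, 23, 29, 31, 37, 41, 43, 47, 53] gives 1193284353855226596885466673602596175872/1009953283877483663098780766542609340885. (In the limit P → ∞ this tends to ζ(3)/ζ(6).)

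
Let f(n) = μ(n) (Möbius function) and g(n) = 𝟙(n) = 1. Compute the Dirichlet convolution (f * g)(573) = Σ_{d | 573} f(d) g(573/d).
(μ * 𝟙)(573) = 0

Divisors of 573: [1, 3, 191, 573]. For each d | 573:
  d = 1: μ(1) · 𝟙(573/1) = 1 · 1 = 1
  d = 3: μ(3) · 𝟙(573/3) = -1 · 1 = -1
  d = 191: μ(191) · 𝟙(573/191) = -1 · 1 = -1
  d = 573: μ(573) · 𝟙(573/573) = 1 · 1 = 1
Summing: (μ * 𝟙)(573) = 1 + -1 + -1 + 1 = 0.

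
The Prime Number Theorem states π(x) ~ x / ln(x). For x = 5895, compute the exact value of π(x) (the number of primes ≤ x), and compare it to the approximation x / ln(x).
π(5895) = 775;  x/ln(x) ≈ 679.00;  relative error ≈ 12.39%.

Directly count primes up to 5895: π(5895) = 775. The PNT approximation gives 5895/ln(5895) ≈ 5895/8.68186 ≈ 679.00. Relative error (π(x) − x/ln(x)) / π(x) ≈ 12.39%; the approximation is known to undercount slightly (Li(x) is a better estimate).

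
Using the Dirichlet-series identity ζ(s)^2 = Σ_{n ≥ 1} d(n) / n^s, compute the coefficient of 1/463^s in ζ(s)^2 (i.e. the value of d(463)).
d(463) = 2

ζ(s)^2 = (Σ 1/m^s)(Σ 1/k^s). The coefficient of 1/n^s in the product is the number of ordered pairs (m, k) with mk = n, which equals d(n). For n = 463, divisors are [1, 463], so d(463) = 2.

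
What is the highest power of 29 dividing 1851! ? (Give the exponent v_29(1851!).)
v_29(1851!) = 65

Legendre's formula: v_p(n!) = Σ_{k ≥ 1} ⌊n / p^k⌋. For p = 29, n = 1851, the terms are:
  ⌊1851/29^1⌋ = ⌊1851/29⌋ = 63
  ⌊1851/29^2⌋ = ⌊1851/841⌋ = 2
(the next term ⌊1851/29^3⌋ = 0, terminating the sum). Summing: v_29(1851!) = 63 + 2 = 65.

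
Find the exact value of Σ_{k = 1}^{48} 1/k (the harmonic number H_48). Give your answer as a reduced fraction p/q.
H_48 = 282000222059796592919/63245806209101973600

Direct summation: H_48 = 1 + 1/2 + ... + 1/48. The least common denominator is lcm(1, ..., 48) = 442720643463713815200; over this denominator the numerator is 442720643463713815200 + 221360321731856907600 + 147573547821237938400 + 110680160865928453800 + 88544128692742763040 + 73786773910618969200 + 63245806209101973600 + 55340080432964226900 + 49191182607079312800 + 44272064346371381520 + 40247331223973983200 + 36893386955309484600 + 34055434112593370400 + 31622903104550986800 + 29514709564247587680 + 27670040216482113450 + 26042390791983165600 + 24595591303539656400 + 23301086498090200800 + 22136032173185690760 + 21081935403033991200 + 20123665611986991600 + 19248723628857122400 + 18446693477654742300 + 17708825738548552608 + 17027717056296685200 + 16397060869026437600 + 15811451552275493400 + 15266229084955648800 + 14757354782123793840 + 14281311079474639200 + 13835020108241056725 + 13415777074657994400 + 13021195395991582800 + 12649161241820394720 + 12297795651769828200 + 11965422796316589600 + 11650543249045100400 + 11351811370864456800 + 11068016086592845380 + 10798064474724727200 + 10540967701516995600 + 10295828917760786400 + 10061832805993495800 + 9838236521415862560 + 9624361814428561200 + 9419588158802421600 + 9223346738827371150 = 1974001554418576150433, so H_48 = 1974001554418576150433/442720643463713815200; reducing by gcd(1974001554418576150433, 442720643463713815200) = 7 gives 282000222059796592919/63245806209101973600 ≈ 4.45880. (The PNT-adjacent estimate ln(48) + γ ≈ 4.44842 matches within O(1/n).)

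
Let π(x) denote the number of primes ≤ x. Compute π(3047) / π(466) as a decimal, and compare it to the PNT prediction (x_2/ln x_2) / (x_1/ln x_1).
π(3047)/π(466) = 436/90 ≈ 4.8444;  PNT prediction ≈ 5.0081.

π(466) = 90 and π(3047) = 436, so π(3047)/π(466) ≈ 4.8444. The PNT-predicted ratio is (3047/ln(3047)) / (466/ln(466)) ≈ 5.0081. The two agree to within a few percent, as expected.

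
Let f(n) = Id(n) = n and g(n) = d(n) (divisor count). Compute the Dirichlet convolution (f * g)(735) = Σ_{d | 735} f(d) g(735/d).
(Id * d)(735) = 2310

Divisors of 735: [1, 3, 5, 7, 15, 21, 35, 49, 105, 147, 245, 735]. For each d | 735:
  d = 1: Id(1) · d(735/1) = 1 · 12 = 12
  d = 3: Id(3) · d(735/3) = 3 · 6 = 18
  d = 5: Id(5) · d(735/5) = 5 · 6 = 30
  d = 7: Id(7) · d(735/7) = 7 · 8 = 56
  d = 15: Id(15) · d(735/15) = 15 · 3 = 45
  d = 21: Id(21) · d(735/21) = 21 · 4 = 84
  d = 35: Id(35) · d(735/35) = 35 · 4 = 140
  d = 49: Id(49) · d(735/49) = 49 · 4 = 196
  d = 105: Id(105) · d(735/105) = 105 · 2 = 210
  d = 147: Id(147) · d(735/147) = 147 · 2 = 294
  d = 245: Id(245) · d(735/245) = 245 · 2 = 490
  d = 735: Id(735) · d(735/735) = 735 · 1 = 735
Summing: (Id * d)(735) = 12 + 18 + 30 + 56 + 45 + 84 + 140 + 196 + 210 + 294 + 490 + 735 = 2310.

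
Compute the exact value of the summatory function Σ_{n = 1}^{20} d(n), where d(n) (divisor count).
Σ_{n ≤ 20} d(n) = 66

Compute d(n) for each 1 ≤ n ≤ 20: d(1) = 1, d(2) = 2, d(3) = 2, d(4) = 3, d(5) = 2, d(6) = 4, d(7) = 2, d(8) = 4, d(9) = 3, d(10) = 4, d(11) = 2, d(12) = 6, d(13) = 2, d(14) = 4, d(15) = 4, d(16) = 5, d(17) = 2, d(18) = 6, d(19) = 2, d(20) = 6. Summing all 20 values: 66. (Dirichlet's divisor formula: Σ_{n ≤ x} d(n) = x ln(x) + (2γ − 1) x + O(√x). For x = 20, the asymptotic estimate is ≈ 63.00.)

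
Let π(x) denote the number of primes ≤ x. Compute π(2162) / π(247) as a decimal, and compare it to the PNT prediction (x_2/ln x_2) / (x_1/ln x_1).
π(2162)/π(247) = 326/53 ≈ 6.1509;  PNT prediction ≈ 6.2801.

π(247) = 53 and π(2162) = 326, so π(2162)/π(247) ≈ 6.1509. The PNT-predicted ratio is (2162/ln(2162)) / (247/ln(247)) ≈ 6.2801. The two agree to within a few percent, as expected.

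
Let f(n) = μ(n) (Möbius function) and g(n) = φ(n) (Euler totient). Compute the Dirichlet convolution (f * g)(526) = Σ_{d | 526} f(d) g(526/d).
(μ * φ)(526) = 0

Divisors of 526: [1, 2, 263, 526]. For each d | 526:
  d = 1: μ(1) · φ(526/1) = 1 · 262 = 262
  d = 2: μ(2) · φ(526/2) = -1 · 262 = -262
  d = 263: μ(263) · φ(526/263) = -1 · 1 = -1
  d = 526: μ(526) · φ(526/526) = 1 · 1 = 1
Summing: (μ * φ)(526) = 262 + -262 + -1 + 1 = 0.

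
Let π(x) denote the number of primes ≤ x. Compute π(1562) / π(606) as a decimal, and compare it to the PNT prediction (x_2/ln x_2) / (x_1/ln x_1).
π(1562)/π(606) = 246/110 ≈ 2.2364;  PNT prediction ≈ 2.2457.

π(606) = 110 and π(1562) = 246, so π(1562)/π(606) ≈ 2.2364. The PNT-predicted ratio is (1562/ln(1562)) / (606/ln(606)) ≈ 2.2457. The two agree to within a few percent, as expected.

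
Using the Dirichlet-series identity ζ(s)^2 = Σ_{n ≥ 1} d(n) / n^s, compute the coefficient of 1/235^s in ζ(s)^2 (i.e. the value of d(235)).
d(235) = 4

ζ(s)^2 = (Σ 1/m^s)(Σ 1/k^s). The coefficient of 1/n^s in the product is the number of ordered pairs (m, k) with mk = n, which equals d(n). For n = 235, divisors are [1, 5, 47, 235], so d(235) = 4.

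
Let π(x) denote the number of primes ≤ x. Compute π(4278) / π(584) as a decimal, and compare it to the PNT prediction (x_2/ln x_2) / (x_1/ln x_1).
π(4278)/π(584) = 587/106 ≈ 5.5377;  PNT prediction ≈ 5.5807.

π(584) = 106 and π(4278) = 587, so π(4278)/π(584) ≈ 5.5377. The PNT-predicted ratio is (4278/ln(4278)) / (584/ln(584)) ≈ 5.5807. The two agree to within a few percent, as expected.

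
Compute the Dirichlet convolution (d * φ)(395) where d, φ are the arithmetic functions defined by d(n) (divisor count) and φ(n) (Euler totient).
(d * φ)(395) = 480

Divisors of 395: [1, 5, 79, 395]. For each d | 395:
  d = 1: d(1) · φ(395/1) = 1 · 312 = 312
  d = 5: d(5) · φ(395/5) = 2 · 78 = 156
  d = 79: d(79) · φ(395/79) = 2 · 4 = 8
  d = 395: d(395) · φ(395/395) = 4 · 1 = 4
Summing: (d * φ)(395) = 312 + 156 + 8 + 4 = 480.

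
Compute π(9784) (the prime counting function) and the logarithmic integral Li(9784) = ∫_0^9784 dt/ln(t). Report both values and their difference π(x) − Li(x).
π(9784) = 1206;  Li(9784) ≈ 1222.66;  π(x) − Li(x) ≈ -16.66.

Direct count of primes ≤ 9784 gives π(9784) = 1206. Numerical evaluation of the logarithmic integral gives Li(9784) ≈ 1222.66. The difference π(x) − Li(x) ≈ -16.66 is typically negative for small/moderate x (Li(x) overestimates), though Littlewood's theorem shows this sign changes infinitely often.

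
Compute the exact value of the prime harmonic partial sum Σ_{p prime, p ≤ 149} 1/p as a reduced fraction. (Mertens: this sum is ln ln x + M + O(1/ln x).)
Σ 1/p = 2815015614437565820654021455954100101477639621972021569177/1492182350939279320058875736615841068547583863326864530410

π(149) = 35, so the primes ≤ 149 are [2, 3, 5, 7, 11, 13, 17, 19, 23, 29, 31, 37, 41, 43, 47, 53, 59, 61, 67, 71, 73, 79, 83, 89, 97, 101, 103, 107, 109, 113, 127, 131, 137, 139, 149]. Summing 1/p over these primes: 2815015614437565820654021455954100101477639621972021569177/1492182350939279320058875736615841068547583863326864530410 ≈ 1.8865. Mertens estimate ln ln(149) + 0.2615 ≈ 1.8717.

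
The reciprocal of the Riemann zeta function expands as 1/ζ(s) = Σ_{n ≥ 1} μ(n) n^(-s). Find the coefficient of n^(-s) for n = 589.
μ(589) = 1

Factor n = 589 = 19 · 31. μ(n) = 0 if any exponent ≥ 2 (not squarefree); otherwise μ(n) = (−1)^{ω(n)} where ω(n) is the number of distinct prime factors. Applying: μ(589) = 1.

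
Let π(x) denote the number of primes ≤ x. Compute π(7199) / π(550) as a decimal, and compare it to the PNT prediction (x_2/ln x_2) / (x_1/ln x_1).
π(7199)/π(550) = 919/101 ≈ 9.0990;  PNT prediction ≈ 9.2990.

π(550) = 101 and π(7199) = 919, so π(7199)/π(550) ≈ 9.0990. The PNT-predicted ratio is (7199/ln(7199)) / (550/ln(550)) ≈ 9.2990. The two agree to within a few percent, as expected.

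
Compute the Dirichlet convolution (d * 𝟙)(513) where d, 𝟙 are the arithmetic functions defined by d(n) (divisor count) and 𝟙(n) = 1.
(d * 𝟙)(513) = 30

Divisors of 513: [1, 3, 9, 19, 27, 57, 171, 513]. For each d | 513:
  d = 1: d(1) · 𝟙(513/1) = 1 · 1 = 1
  d = 3: d(3) · 𝟙(513/3) = 2 · 1 = 2
  d = 9: d(9) · 𝟙(513/9) = 3 · 1 = 3
  d = 19: d(19) · 𝟙(513/19) = 2 · 1 = 2
  d = 27: d(27) · 𝟙(513/27) = 4 · 1 = 4
  d = 57: d(57) · 𝟙(513/57) = 4 · 1 = 4
  d = 171: d(171) · 𝟙(513/171) = 6 · 1 = 6
  d = 513: d(513) · 𝟙(513/513) = 8 · 1 = 8
Summing: (d * 𝟙)(513) = 1 + 2 + 3 + 2 + 4 + 4 + 6 + 8 = 30.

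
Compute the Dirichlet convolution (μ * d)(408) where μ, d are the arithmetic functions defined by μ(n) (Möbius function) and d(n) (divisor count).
(μ * d)(408) = 1

Divisors of 408: [1, 2, 3, 4, 6, 8, 12, 17, 24, 34, 51, 68, 102, 136, 204, 408]. For each d | 408:
  d = 1: μ(1) · d(408/1) = 1 · 16 = 16
  d = 2: μ(2) · d(408/2) = -1 · 12 = -12
  d = 3: μ(3) · d(408/3) = -1 · 8 = -8
  d = 4: μ(4) · d(408/4) = 0 · 8 = 0
  d = 6: μ(6) · d(408/6) = 1 · 6 = 6
  d = 8: μ(8) · d(408/8) = 0 · 4 = 0
  d = 12: μ(12) · d(408/12) = 0 · 4 = 0
  d = 17: μ(17) · d(408/17) = -1 · 8 = -8
  d = 24: μ(24) · d(408/24) = 0 · 2 = 0
  d = 34: μ(34) · d(408/34) = 1 · 6 = 6
  d = 51: μ(51) · d(408/51) = 1 · 4 = 4
  d = 68: μ(68) · d(408/68) = 0 · 4 = 0
  d = 102: μ(102) · d(408/102) = -1 · 3 = -3
  d = 136: μ(136) · d(408/136) = 0 · 2 = 0
  d = 204: μ(204) · d(408/204) = 0 · 2 = 0
  d = 408: μ(408) · d(408/408) = 0 · 1 = 0
Summing: (μ * d)(408) = 16 + -12 + -8 + 0 + 6 + 0 + 0 + -8 + 0 + 6 + 4 + 0 + -3 + 0 + 0 + 0 = 1.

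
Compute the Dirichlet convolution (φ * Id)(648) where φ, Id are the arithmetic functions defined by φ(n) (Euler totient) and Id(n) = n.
(φ * Id)(648) = 5940

Divisors of 648: [1, 2, 3, 4, 6, 8, 9, 12, 18, 24, 27, 36, 54, 72, 81, 108, 162, 216, 324, 648]. For each d | 648:
  d = 1: φ(1) · Id(648/1) = 1 · 648 = 648
  d = 2: φ(2) · Id(648/2) = 1 · 324 = 324
  d = 3: φ(3) · Id(648/3) = 2 · 216 = 432
  d = 4: φ(4) · Id(648/4) = 2 · 162 = 324
  d = 6: φ(6) · Id(648/6) = 2 · 108 = 216
  d = 8: φ(8) · Id(648/8) = 4 · 81 = 324
  d = 9: φ(9) · Id(648/9) = 6 · 72 = 432
  d = 12: φ(12) · Id(648/12) = 4 · 54 = 216
  d = 18: φ(18) · Id(648/18) = 6 · 36 = 216
  d = 24: φ(24) · Id(648/24) = 8 · 27 = 216
  d = 27: φ(27) · Id(648/27) = 18 · 24 = 432
  d = 36: φ(36) · Id(648/36) = 12 · 18 = 216
  d = 54: φ(54) · Id(648/54) = 18 · 12 = 216
  d = 72: φ(72) · Id(648/72) = 24 · 9 = 216
  d = 81: φ(81) · Id(648/81) = 54 · 8 = 432
  d = 108: φ(108) · Id(648/108) = 36 · 6 = 216
  d = 162: φ(162) · Id(648/162) = 54 · 4 = 216
  d = 216: φ(216) · Id(648/216) = 72 · 3 = 216
  d = 324: φ(324) · Id(648/324) = 108 · 2 = 216
  d = 648: φ(648) · Id(648/648) = 216 · 1 = 216
Summing: (φ * Id)(648) = 648 + 324 + 432 + 324 + 216 + 324 + 432 + 216 + 216 + 216 + 432 + 216 + 216 + 216 + 432 + 216 + 216 + 216 + 216 + 216 = 5940.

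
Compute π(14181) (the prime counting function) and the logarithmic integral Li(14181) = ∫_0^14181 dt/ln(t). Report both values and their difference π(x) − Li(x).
π(14181) = 1669;  Li(14181) ≈ 1691.21;  π(x) − Li(x) ≈ -22.21.

Direct count of primes ≤ 14181 gives π(14181) = 1669. Numerical evaluation of the logarithmic integral gives Li(14181) ≈ 1691.21. The difference π(x) − Li(x) ≈ -22.21 is typically negative for small/moderate x (Li(x) overestimates), though Littlewood's theorem shows this sign changes infinitely often.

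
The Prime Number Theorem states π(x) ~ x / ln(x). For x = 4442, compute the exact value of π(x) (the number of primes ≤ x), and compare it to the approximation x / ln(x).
π(4442) = 603;  x/ln(x) ≈ 528.88;  relative error ≈ 12.29%.

Directly count primes up to 4442: π(4442) = 603. The PNT approximation gives 4442/ln(4442) ≈ 4442/8.39886 ≈ 528.88. Relative error (π(x) − x/ln(x)) / π(x) ≈ 12.29%; the approximation is known to undercount slightly (Li(x) is a better estimate).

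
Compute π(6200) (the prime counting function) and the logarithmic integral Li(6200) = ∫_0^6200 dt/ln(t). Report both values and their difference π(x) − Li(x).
π(6200) = 806;  Li(6200) ≈ 823.36;  π(x) − Li(x) ≈ -17.36.

Direct count of primes ≤ 6200 gives π(6200) = 806. Numerical evaluation of the logarithmic integral gives Li(6200) ≈ 823.36. The difference π(x) − Li(x) ≈ -17.36 is typically negative for small/moderate x (Li(x) overestimates), though Littlewood's theorem shows this sign changes infinitely often.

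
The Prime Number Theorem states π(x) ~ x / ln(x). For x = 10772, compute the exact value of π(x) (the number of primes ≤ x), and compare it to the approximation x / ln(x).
π(10772) = 1312;  x/ln(x) ≈ 1160.19;  relative error ≈ 11.57%.

Directly count primes up to 10772: π(10772) = 1312. The PNT approximation gives 10772/ln(10772) ≈ 10772/9.28471 ≈ 1160.19. Relative error (π(x) − x/ln(x)) / π(x) ≈ 11.57%; the approximation is known to undercount slightly (Li(x) is a better estimate).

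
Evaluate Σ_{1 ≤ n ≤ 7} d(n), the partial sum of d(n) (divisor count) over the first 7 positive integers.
Σ_{n ≤ 7} d(n) = 16

Compute d(n) for each 1 ≤ n ≤ 7: d(1) = 1, d(2) = 2, d(3) = 2, d(4) = 3, d(5) = 2, d(6) = 4, d(7) = 2. Summing all 7 values: 16. (Dirichlet's divisor formula: Σ_{n ≤ x} d(n) = x ln(x) + (2γ − 1) x + O(√x). For x = 7, the asymptotic estimate is ≈ 14.70.)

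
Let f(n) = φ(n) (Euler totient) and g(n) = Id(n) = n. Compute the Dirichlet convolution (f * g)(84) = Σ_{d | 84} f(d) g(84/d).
(φ * Id)(84) = 520

Divisors of 84: [1, 2, 3, 4, 6, 7, 12, 14, 21, 28, 42, 84]. For each d | 84:
  d = 1: φ(1) · Id(84/1) = 1 · 84 = 84
  d = 2: φ(2) · Id(84/2) = 1 · 42 = 42
  d = 3: φ(3) · Id(84/3) = 2 · 28 = 56
  d = 4: φ(4) · Id(84/4) = 2 · 21 = 42
  d = 6: φ(6) · Id(84/6) = 2 · 14 = 28
  d = 7: φ(7) · Id(84/7) = 6 · 12 = 72
  d = 12: φ(12) · Id(84/12) = 4 · 7 = 28
  d = 14: φ(14) · Id(84/14) = 6 · 6 = 36
  d = 21: φ(21) · Id(84/21) = 12 · 4 = 48
  d = 28: φ(28) · Id(84/28) = 12 · 3 = 36
  d = 42: φ(42) · Id(84/42) = 12 · 2 = 24
  d = 84: φ(84) · Id(84/84) = 24 · 1 = 24
Summing: (φ * Id)(84) = 84 + 42 + 56 + 42 + 28 + 72 + 28 + 36 + 48 + 36 + 24 + 24 = 520.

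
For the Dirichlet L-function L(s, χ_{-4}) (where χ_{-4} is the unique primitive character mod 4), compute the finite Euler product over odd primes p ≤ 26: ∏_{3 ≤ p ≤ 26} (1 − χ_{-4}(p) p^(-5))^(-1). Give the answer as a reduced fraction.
∏ = 19221914719363107239019289471588875/19296053991287416836128860852453376

The odd primes p ≤ 26 are [3, 5, 7, 11, 13, 17, 19, 23]. For each, χ(p) = 1 if p ≡ 1 mod 4, χ(p) = −1 if p ≡ 3 mod 4. Taking (1 − χ(p)/p^5)^(-1) = p^5/(p^5 − χ(p)): (1 − (-1)/3^5)^(-1) · (1 − (1)/5^5)^(-1) · (1 − (-1)/7^5)^(-1) · (1 − (-1)/11^5)^(-1) · (1 − (1)/13^5)^(-1) · (1 − (1)/17^5)^(-1) · (1 − (-1)/19^5)^(-1) · (1 − (-1)/23^5)^(-1) = 19221914719363107239019289471588875/19296053991287416836128860852453376.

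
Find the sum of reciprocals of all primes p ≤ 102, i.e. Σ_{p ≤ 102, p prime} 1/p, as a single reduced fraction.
Σ 1/p = 422113843906354093775418512493046577809/232862364358497360900063316880507363070

π(102) = 26, so the primes ≤ 102 are [2, 3, 5, 7, 11, 13, 17, 19, 23, 29, 31, 37, 41, 43, 47, 53, 59, 61, 67, 71, 73, 79, 83, 89, 97, 101]. Summing 1/p over these primes: 422113843906354093775418512493046577809/232862364358497360900063316880507363070 ≈ 1.8127. Mertens estimate ln ln(102) + 0.2615 ≈ 1.7930.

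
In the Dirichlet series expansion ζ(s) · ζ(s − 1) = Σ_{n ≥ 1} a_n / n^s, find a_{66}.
σ(66) = 144

In the product (Σ m^0/m^s)(Σ k / k^s) = Σ (Σ_{d | n} d) / n^s, the coefficient of 1/n^s is σ(n) = Σ_{d | n} d. For n = 66, divisors are [1, 2, 3, 6, 11, 22, 33, 66]; summing: σ(66) = 144.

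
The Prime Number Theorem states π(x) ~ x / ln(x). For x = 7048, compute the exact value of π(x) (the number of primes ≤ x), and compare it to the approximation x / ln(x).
π(7048) = 906;  x/ln(x) ≈ 795.44;  relative error ≈ 12.20%.

Directly count primes up to 7048: π(7048) = 906. The PNT approximation gives 7048/ln(7048) ≈ 7048/8.86050 ≈ 795.44. Relative error (π(x) − x/ln(x)) / π(x) ≈ 12.20%; the approximation is known to undercount slightly (Li(x) is a better estimate).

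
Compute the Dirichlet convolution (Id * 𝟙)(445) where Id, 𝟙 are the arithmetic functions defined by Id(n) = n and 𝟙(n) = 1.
(Id * 𝟙)(445) = 540

Divisors of 445: [1, 5, 89, 445]. For each d | 445:
  d = 1: Id(1) · 𝟙(445/1) = 1 · 1 = 1
  d = 5: Id(5) · 𝟙(445/5) = 5 · 1 = 5
  d = 89: Id(89) · 𝟙(445/89) = 89 · 1 = 89
  d = 445: Id(445) · 𝟙(445/445) = 445 · 1 = 445
Summing: (Id * 𝟙)(445) = 1 + 5 + 89 + 445 = 540.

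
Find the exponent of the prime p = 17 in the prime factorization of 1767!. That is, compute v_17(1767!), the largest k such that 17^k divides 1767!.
v_17(1767!) = 109

Legendre's formula: v_p(n!) = Σ_{k ≥ 1} ⌊n / p^k⌋. For p = 17, n = 1767, the terms are:
  ⌊1767/17^1⌋ = ⌊1767/17⌋ = 103
  ⌊1767/17^2⌋ = ⌊1767/289⌋ = 6
(the next term ⌊1767/17^3⌋ = 0, terminating the sum). Summing: v_17(1767!) = 103 + 6 = 109.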